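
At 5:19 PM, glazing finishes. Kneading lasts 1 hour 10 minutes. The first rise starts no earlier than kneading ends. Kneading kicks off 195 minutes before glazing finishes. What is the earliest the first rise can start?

Kneading starts at 5:19 PM − 195 min = 2:04 PM.
Kneading ends at 2:04 PM + 70 min = 3:14 PM.
The first rise is bounded by kneading, so the earliest it can start is 3:14 PM.

3:14 PM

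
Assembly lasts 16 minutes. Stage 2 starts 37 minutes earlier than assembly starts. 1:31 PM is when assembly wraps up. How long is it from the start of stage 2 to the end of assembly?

53 minutes

Assembly starts at 1:31 PM − 16 min = 1:15 PM.
Stage 2 starts at 1:15 PM − 37 min = 12:38 PM.
From 12:38 PM to 1:31 PM is 53 minutes.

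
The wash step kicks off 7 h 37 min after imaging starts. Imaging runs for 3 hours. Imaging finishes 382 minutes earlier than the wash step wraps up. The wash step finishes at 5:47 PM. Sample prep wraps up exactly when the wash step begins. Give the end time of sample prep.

Imaging ends at 5:47 PM − 382 min = 11:25 AM.
Imaging starts at 11:25 AM − 180 min = 8:25 AM.
The wash step starts at 8:25 AM + 457 min = 4:02 PM.
So sample prep ends at 4:02 PM.

4:02 PM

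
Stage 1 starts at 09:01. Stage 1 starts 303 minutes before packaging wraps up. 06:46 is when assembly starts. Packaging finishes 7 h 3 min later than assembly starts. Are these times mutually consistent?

Packaging ends at 06:46 + 423 min = 13:49.
Stage 1 starts at 13:49 − 303 min = 08:46.
But stage 1 is also said to start at 09:01 — a 15-minute conflict.

No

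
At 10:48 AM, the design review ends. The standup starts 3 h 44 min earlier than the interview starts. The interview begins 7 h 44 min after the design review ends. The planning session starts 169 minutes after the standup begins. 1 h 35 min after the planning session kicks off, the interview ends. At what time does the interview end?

The interview starts at 10:48 AM + 464 min = 6:32 PM.
The standup starts at 6:32 PM − 224 min = 2:48 PM.
The planning session starts at 2:48 PM + 169 min = 5:37 PM.
The interview ends at 5:37 PM + 95 min = 7:12 PM.

7:12 PM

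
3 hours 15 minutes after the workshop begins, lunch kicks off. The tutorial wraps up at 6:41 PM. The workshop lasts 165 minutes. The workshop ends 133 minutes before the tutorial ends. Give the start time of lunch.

The workshop ends at 6:41 PM − 133 min = 4:28 PM.
The workshop starts at 4:28 PM − 165 min = 1:43 PM.
Lunch starts at 1:43 PM + 195 min = 4:58 PM.

4:58 PM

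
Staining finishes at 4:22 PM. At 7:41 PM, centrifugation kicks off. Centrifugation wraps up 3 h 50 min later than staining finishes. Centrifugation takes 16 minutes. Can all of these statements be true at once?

No

Centrifugation ends at 4:22 PM + 230 min = 8:12 PM.
Centrifugation starts at 8:12 PM − 16 min = 7:56 PM.
But centrifugation is also said to start at 7:41 PM — a 15-minute conflict.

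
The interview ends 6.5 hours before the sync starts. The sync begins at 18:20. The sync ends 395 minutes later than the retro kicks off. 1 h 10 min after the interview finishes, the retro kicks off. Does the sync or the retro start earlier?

The interview ends at 18:20 − 390 min = 11:50.
The retro starts at 11:50 + 70 min = 13:00.
The sync starts at 18:20 and the retro starts at 13:00, so the retro is first.

the retro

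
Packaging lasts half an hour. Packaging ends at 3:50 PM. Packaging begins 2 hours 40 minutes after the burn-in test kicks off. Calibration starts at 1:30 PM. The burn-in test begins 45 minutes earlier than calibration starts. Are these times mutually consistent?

No

The burn-in test starts at 1:30 PM − 45 min = 12:45 PM.
Packaging starts at 12:45 PM + 160 min = 3:25 PM.
Packaging ends at 3:25 PM + 30 min = 3:55 PM.
But packaging is also said to end at 3:50 PM — a 5-minute conflict.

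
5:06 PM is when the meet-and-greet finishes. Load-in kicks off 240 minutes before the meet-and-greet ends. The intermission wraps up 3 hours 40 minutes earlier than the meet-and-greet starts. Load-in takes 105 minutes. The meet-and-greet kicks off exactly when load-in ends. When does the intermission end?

Load-in starts at 5:06 PM − 240 min = 1:06 PM.
Load-in ends at 1:06 PM + 105 min = 2:51 PM.
So the meet-and-greet starts at 2:51 PM.
The intermission ends at 2:51 PM − 220 min = 11:11 AM.

11:11 AM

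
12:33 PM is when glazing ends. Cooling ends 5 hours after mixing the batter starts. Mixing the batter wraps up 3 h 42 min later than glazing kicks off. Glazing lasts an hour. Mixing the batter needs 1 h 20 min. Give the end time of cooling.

Glazing starts at 12:33 PM − 60 min = 11:33 AM.
Mixing the batter ends at 11:33 AM + 222 min = 3:15 PM.
Mixing the batter starts at 3:15 PM − 80 min = 1:55 PM.
Cooling ends at 1:55 PM + 300 min = 6:55 PM.

6:55 PM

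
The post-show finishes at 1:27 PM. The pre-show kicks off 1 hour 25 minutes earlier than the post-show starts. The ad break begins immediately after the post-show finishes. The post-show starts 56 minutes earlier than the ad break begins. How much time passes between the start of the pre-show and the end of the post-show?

141 minutes

The ad break starts at 1:27 PM.
The post-show starts at 1:27 PM − 56 min = 12:31 PM.
The pre-show starts at 12:31 PM − 85 min = 11:06 AM.
From 11:06 AM to 1:27 PM is 141 minutes.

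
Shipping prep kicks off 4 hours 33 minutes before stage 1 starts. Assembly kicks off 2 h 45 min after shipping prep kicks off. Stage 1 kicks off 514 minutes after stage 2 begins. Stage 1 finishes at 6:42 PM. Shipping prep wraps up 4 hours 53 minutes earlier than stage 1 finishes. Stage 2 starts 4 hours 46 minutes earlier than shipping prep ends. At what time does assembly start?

3:49 PM

Shipping prep ends at 6:42 PM − 293 min = 1:49 PM.
Stage 2 starts at 1:49 PM − 286 min = 9:03 AM.
Stage 1 starts at 9:03 AM + 514 min = 5:37 PM.
Shipping prep starts at 5:37 PM − 273 min = 1:04 PM.
Assembly starts at 1:04 PM + 165 min = 3:49 PM.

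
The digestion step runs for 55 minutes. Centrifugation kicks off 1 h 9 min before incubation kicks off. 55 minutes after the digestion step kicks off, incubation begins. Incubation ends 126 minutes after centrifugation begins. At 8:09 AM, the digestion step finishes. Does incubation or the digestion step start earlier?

The digestion step starts at 8:09 AM − 55 min = 7:14 AM.
Incubation starts at 7:14 AM + 55 min = 8:09 AM.
Incubation starts at 8:09 AM and the digestion step starts at 7:14 AM, so the digestion step is first.

the digestion step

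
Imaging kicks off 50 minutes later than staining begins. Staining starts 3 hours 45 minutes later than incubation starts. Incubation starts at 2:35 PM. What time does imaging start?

Staining starts at 2:35 PM + 225 min = 6:20 PM.
Imaging starts at 6:20 PM + 50 min = 7:10 PM.

7:10 PM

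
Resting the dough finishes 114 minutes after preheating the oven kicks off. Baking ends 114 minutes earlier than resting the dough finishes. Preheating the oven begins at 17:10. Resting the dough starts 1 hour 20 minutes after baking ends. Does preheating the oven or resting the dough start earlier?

Resting the dough ends at 17:10 + 114 min = 19:04.
Baking ends at 19:04 − 114 min = 17:10.
Resting the dough starts at 17:10 + 80 min = 18:30.
Preheating the oven starts at 17:10 and resting the dough starts at 18:30, so preheating the oven is first.

preheating the oven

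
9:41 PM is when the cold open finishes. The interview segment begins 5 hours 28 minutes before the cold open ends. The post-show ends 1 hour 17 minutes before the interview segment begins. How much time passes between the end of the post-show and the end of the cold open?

The interview segment starts at 9:41 PM − 328 min = 4:13 PM.
The post-show ends at 4:13 PM − 77 min = 2:56 PM.
From 2:56 PM to 9:41 PM is 6 h 45 min.

6 h 45 min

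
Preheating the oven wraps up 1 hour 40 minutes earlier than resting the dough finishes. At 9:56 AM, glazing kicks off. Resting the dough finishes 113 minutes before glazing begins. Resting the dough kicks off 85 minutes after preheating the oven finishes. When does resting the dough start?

Resting the dough ends at 9:56 AM − 113 min = 8:03 AM.
Preheating the oven ends at 8:03 AM − 100 min = 6:23 AM.
Resting the dough starts at 6:23 AM + 85 min = 7:48 AM.

7:48 AM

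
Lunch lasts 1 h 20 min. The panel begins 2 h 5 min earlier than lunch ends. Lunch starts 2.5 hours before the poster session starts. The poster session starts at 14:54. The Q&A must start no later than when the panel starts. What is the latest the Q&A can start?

11:39

Lunch starts at 14:54 − 150 min = 12:24.
Lunch ends at 12:24 + 80 min = 13:44.
The panel starts at 13:44 − 125 min = 11:39.
The Q&A is bounded by the panel, so the latest it can start is 11:39.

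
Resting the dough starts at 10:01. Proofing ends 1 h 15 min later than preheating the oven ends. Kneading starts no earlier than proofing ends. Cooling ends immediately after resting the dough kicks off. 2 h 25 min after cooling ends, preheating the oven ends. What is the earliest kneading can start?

13:41

Cooling ends at 10:01.
Preheating the oven ends at 10:01 + 145 min = 12:26.
Proofing ends at 12:26 + 75 min = 13:41.
Kneading is bounded by proofing, so the earliest it can start is 13:41.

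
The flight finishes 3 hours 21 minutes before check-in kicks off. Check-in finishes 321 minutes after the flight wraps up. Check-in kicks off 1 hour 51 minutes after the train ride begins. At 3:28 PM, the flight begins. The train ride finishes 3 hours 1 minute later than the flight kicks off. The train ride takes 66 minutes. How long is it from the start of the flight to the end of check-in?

The train ride ends at 3:28 PM + 181 min = 6:29 PM.
The train ride starts at 6:29 PM − 66 min = 5:23 PM.
Check-in starts at 5:23 PM + 111 min = 7:14 PM.
The flight ends at 7:14 PM − 201 min = 3:53 PM.
Check-in ends at 3:53 PM + 321 min = 9:14 PM.
From 3:28 PM to 9:14 PM is 5 hours 46 minutes.

5 hours 46 minutes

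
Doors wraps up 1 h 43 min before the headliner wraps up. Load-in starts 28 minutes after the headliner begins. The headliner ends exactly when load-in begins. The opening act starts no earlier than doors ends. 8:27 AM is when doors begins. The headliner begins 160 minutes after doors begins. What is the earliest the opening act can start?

The headliner starts at 8:27 AM + 160 min = 11:07 AM.
Load-in starts at 11:07 AM + 28 min = 11:35 AM.
So the headliner ends at 11:35 AM.
Doors ends at 11:35 AM − 103 min = 9:52 AM.
The opening act is bounded by doors, so the earliest it can start is 9:52 AM.

9:52 AM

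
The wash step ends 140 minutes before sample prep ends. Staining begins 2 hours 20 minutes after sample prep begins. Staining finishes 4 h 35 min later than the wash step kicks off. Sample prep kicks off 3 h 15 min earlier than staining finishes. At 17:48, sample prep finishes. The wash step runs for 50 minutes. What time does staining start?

The wash step ends at 17:48 − 140 min = 15:28.
The wash step starts at 15:28 − 50 min = 14:38.
Staining ends at 14:38 + 275 min = 19:13.
Sample prep starts at 19:13 − 195 min = 15:58.
Staining starts at 15:58 + 140 min = 18:18.

18:18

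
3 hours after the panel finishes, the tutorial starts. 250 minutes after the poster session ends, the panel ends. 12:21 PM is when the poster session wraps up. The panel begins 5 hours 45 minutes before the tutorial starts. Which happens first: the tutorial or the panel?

The panel ends at 12:21 PM + 250 min = 4:31 PM.
The tutorial starts at 4:31 PM + 180 min = 7:31 PM.
The panel starts at 7:31 PM − 345 min = 1:46 PM.
The tutorial starts at 7:31 PM and the panel starts at 1:46 PM, so the panel is first.

the panel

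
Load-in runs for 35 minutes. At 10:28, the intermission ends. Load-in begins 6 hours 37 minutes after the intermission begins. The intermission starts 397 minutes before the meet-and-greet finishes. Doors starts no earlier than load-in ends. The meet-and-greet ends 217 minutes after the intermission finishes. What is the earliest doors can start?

14:40

The meet-and-greet ends at 10:28 + 217 min = 14:05.
The intermission starts at 14:05 − 397 min = 07:28.
Load-in starts at 07:28 + 397 min = 14:05.
Load-in ends at 14:05 + 35 min = 14:40.
Doors is bounded by load-in, so the earliest it can start is 14:40.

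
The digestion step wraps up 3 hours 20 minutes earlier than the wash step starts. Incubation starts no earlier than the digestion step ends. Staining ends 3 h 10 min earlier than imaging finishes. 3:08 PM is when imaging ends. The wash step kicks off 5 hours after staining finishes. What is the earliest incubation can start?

Staining ends at 3:08 PM − 190 min = 11:58 AM.
The wash step starts at 11:58 AM + 300 min = 4:58 PM.
The digestion step ends at 4:58 PM − 200 min = 1:38 PM.
Incubation is bounded by the digestion step, so the earliest it can start is 1:38 PM.

1:38 PM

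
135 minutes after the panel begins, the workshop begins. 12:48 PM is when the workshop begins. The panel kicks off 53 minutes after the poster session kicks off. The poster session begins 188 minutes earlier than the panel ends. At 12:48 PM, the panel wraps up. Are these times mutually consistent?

The poster session starts at 12:48 PM − 188 min = 9:40 AM.
The panel starts at 9:40 AM + 53 min = 10:33 AM.
The workshop starts at 10:33 AM + 135 min = 12:48 PM.
That matches the stated 12:48 PM, so the schedule is consistent.

Yes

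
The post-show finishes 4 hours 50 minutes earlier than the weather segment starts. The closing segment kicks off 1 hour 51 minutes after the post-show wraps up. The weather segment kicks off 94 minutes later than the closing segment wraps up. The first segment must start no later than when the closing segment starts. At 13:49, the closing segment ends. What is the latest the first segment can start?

The weather segment starts at 13:49 + 94 min = 15:23.
The post-show ends at 15:23 − 290 min = 10:33.
The closing segment starts at 10:33 + 111 min = 12:24.
The first segment is bounded by the closing segment, so the latest it can start is 12:24.

12:24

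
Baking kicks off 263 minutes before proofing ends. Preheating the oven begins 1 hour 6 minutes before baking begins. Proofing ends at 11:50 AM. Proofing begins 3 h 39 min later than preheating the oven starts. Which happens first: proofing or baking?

baking

Baking starts at 11:50 AM − 263 min = 7:27 AM.
Preheating the oven starts at 7:27 AM − 66 min = 6:21 AM.
Proofing starts at 6:21 AM + 219 min = 10:00 AM.
Proofing starts at 10:00 AM and baking starts at 7:27 AM, so baking is first.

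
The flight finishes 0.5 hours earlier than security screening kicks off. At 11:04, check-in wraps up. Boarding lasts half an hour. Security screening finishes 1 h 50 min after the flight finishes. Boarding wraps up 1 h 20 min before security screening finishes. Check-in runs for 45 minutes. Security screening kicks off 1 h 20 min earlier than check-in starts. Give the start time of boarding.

Check-in starts at 11:04 − 45 min = 10:19.
Security screening starts at 10:19 − 80 min = 08:59.
The flight ends at 08:59 − 30 min = 08:29.
Security screening ends at 08:29 + 110 min = 10:19.
Boarding ends at 10:19 − 80 min = 08:59.
Boarding starts at 08:59 − 30 min = 08:29.

08:29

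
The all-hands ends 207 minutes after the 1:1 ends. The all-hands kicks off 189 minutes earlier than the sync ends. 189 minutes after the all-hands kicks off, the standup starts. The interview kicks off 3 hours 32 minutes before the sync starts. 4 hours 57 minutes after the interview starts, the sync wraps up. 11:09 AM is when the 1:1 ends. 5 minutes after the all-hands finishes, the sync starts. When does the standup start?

The all-hands ends at 11:09 AM + 207 min = 2:36 PM.
The sync starts at 2:36 PM + 5 min = 2:41 PM.
The interview starts at 2:41 PM − 212 min = 11:09 AM.
The sync ends at 11:09 AM + 297 min = 4:06 PM.
The all-hands starts at 4:06 PM − 189 min = 12:57 PM.
The standup starts at 12:57 PM + 189 min = 4:06 PM.

4:06 PM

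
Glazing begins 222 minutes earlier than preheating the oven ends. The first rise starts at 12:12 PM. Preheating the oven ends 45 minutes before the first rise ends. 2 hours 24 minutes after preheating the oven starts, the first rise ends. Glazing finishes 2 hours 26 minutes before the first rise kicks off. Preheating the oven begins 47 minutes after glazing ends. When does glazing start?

8:30 AM

Glazing ends at 12:12 PM − 146 min = 9:46 AM.
Preheating the oven starts at 9:46 AM + 47 min = 10:33 AM.
The first rise ends at 10:33 AM + 144 min = 12:57 PM.
Preheating the oven ends at 12:57 PM − 45 min = 12:12 PM.
Glazing starts at 12:12 PM − 222 min = 8:30 AM.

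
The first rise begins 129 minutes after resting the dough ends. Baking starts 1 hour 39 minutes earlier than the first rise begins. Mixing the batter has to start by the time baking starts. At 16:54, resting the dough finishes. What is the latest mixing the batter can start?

The first rise starts at 16:54 + 129 min = 19:03.
Baking starts at 19:03 − 99 min = 17:24.
Mixing the batter is bounded by baking, so the latest it can start is 17:24.

17:24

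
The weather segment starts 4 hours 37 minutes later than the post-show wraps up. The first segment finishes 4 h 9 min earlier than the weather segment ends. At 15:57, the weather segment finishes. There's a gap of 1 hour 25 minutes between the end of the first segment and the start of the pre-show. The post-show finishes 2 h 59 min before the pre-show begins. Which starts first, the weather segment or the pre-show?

the pre-show

The first segment ends at 15:57 − 249 min = 11:48.
The pre-show starts at 11:48 + 85 min = 13:13.
The post-show ends at 13:13 − 179 min = 10:14.
The weather segment starts at 10:14 + 277 min = 14:51.
The weather segment starts at 14:51 and the pre-show starts at 13:13, so the pre-show is first.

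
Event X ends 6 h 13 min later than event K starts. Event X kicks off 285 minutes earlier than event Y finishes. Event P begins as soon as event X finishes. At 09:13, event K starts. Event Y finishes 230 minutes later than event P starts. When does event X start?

14:31

Event X ends at 09:13 + 373 min = 15:26.
So event P starts at 15:26.
Event Y ends at 15:26 + 230 min = 19:16.
Event X starts at 19:16 − 285 min = 14:31.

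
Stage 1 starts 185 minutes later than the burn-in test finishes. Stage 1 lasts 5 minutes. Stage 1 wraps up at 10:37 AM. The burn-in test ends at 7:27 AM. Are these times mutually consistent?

Stage 1 starts at 7:27 AM + 185 min = 10:32 AM.
Stage 1 ends at 10:32 AM + 5 min = 10:37 AM.
That matches the stated 10:37 AM, so the schedule is consistent.

Yes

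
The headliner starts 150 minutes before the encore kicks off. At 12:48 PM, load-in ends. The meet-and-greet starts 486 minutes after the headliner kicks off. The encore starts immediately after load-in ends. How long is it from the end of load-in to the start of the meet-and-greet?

5 hours 36 minutes

The encore starts at 12:48 PM.
The headliner starts at 12:48 PM − 150 min = 10:18 AM.
The meet-and-greet starts at 10:18 AM + 486 min = 6:24 PM.
From 12:48 PM to 6:24 PM is 5 hours 36 minutes.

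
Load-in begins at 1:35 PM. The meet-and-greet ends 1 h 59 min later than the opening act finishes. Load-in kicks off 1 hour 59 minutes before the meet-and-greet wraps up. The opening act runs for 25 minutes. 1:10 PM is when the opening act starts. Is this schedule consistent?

The opening act ends at 1:10 PM + 25 min = 1:35 PM.
The meet-and-greet ends at 1:35 PM + 119 min = 3:34 PM.
Load-in starts at 3:34 PM − 119 min = 1:35 PM.
That matches the stated 1:35 PM, so the schedule is consistent.

Yes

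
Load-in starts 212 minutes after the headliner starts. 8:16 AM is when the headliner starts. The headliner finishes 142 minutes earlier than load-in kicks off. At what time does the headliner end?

9:26 AM

Load-in starts at 8:16 AM + 212 min = 11:48 AM.
The headliner ends at 11:48 AM − 142 min = 9:26 AM.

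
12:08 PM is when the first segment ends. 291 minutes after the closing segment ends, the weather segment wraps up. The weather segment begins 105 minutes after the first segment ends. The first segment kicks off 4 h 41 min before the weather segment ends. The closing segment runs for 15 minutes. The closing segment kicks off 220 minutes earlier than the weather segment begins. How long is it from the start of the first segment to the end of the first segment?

The weather segment starts at 12:08 PM + 105 min = 1:53 PM.
The closing segment starts at 1:53 PM − 220 min = 10:13 AM.
The closing segment ends at 10:13 AM + 15 min = 10:28 AM.
The weather segment ends at 10:28 AM + 291 min = 3:19 PM.
The first segment starts at 3:19 PM − 281 min = 10:38 AM.
From 10:38 AM to 12:08 PM is 1 h 30 min.

1 h 30 min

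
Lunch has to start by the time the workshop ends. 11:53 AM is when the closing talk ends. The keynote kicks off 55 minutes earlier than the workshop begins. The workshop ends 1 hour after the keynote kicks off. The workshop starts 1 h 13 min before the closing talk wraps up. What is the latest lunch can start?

10:45 AM

The workshop starts at 11:53 AM − 73 min = 10:40 AM.
The keynote starts at 10:40 AM − 55 min = 9:45 AM.
The workshop ends at 9:45 AM + 60 min = 10:45 AM.
Lunch is bounded by the workshop, so the latest it can start is 10:45 AM.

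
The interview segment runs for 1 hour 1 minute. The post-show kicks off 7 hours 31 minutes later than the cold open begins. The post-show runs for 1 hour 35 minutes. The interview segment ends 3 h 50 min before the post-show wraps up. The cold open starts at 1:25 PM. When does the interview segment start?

The post-show starts at 1:25 PM + 451 min = 8:56 PM.
The post-show ends at 8:56 PM + 95 min = 10:31 PM.
The interview segment ends at 10:31 PM − 230 min = 6:41 PM.
The interview segment starts at 6:41 PM − 61 min = 5:40 PM.

5:40 PM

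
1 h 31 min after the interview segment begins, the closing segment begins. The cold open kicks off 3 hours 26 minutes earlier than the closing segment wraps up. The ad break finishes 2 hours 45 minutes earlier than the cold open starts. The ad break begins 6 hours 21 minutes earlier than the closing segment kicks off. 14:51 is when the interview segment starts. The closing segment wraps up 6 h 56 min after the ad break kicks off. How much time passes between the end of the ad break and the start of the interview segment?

4 hours 5 minutes

The closing segment starts at 14:51 + 91 min = 16:22.
The ad break starts at 16:22 − 381 min = 10:01.
The closing segment ends at 10:01 + 416 min = 16:57.
The cold open starts at 16:57 − 206 min = 13:31.
The ad break ends at 13:31 − 165 min = 10:46.
From 10:46 to 14:51 is 4 hours 5 minutes.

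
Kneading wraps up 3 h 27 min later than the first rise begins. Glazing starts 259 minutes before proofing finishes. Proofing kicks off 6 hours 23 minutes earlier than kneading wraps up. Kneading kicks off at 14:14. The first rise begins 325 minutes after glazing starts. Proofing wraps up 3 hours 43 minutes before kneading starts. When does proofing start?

Proofing ends at 14:14 − 223 min = 10:31.
Glazing starts at 10:31 − 259 min = 06:12.
The first rise starts at 06:12 + 325 min = 11:37.
Kneading ends at 11:37 + 207 min = 15:04.
Proofing starts at 15:04 − 383 min = 08:41.

08:41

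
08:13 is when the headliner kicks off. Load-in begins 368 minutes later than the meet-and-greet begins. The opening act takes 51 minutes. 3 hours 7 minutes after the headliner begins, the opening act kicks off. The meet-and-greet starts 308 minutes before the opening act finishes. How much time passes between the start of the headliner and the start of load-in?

4 hours 58 minutes

The opening act starts at 08:13 + 187 min = 11:20.
The opening act ends at 11:20 + 51 min = 12:11.
The meet-and-greet starts at 12:11 − 308 min = 07:03.
Load-in starts at 07:03 + 368 min = 13:11.
From 08:13 to 13:11 is 4 hours 58 minutes.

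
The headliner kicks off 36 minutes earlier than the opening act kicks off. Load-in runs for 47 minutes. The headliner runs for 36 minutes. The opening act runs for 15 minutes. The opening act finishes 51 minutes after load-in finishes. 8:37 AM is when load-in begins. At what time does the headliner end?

10:00 AM

Load-in ends at 8:37 AM + 47 min = 9:24 AM.
The opening act ends at 9:24 AM + 51 min = 10:15 AM.
The opening act starts at 10:15 AM − 15 min = 10:00 AM.
The headliner starts at 10:00 AM − 36 min = 9:24 AM.
The headliner ends at 9:24 AM + 36 min = 10:00 AM.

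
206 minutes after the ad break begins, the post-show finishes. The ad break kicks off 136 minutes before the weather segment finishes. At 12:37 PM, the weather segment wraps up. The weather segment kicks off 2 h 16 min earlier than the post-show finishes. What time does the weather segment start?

The ad break starts at 12:37 PM − 136 min = 10:21 AM.
The post-show ends at 10:21 AM + 206 min = 1:47 PM.
The weather segment starts at 1:47 PM − 136 min = 11:31 AM.

11:31 AM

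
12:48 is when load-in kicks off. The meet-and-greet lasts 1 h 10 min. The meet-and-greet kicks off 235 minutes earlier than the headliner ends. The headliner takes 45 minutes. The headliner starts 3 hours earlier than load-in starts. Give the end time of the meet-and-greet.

The headliner starts at 12:48 − 180 min = 09:48.
The headliner ends at 09:48 + 45 min = 10:33.
The meet-and-greet starts at 10:33 − 235 min = 06:38.
The meet-and-greet ends at 06:38 + 70 min = 07:48.

07:48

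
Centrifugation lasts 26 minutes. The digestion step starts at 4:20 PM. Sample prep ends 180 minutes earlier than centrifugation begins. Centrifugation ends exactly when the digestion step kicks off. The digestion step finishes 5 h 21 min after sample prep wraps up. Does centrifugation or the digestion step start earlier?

Centrifugation ends at 4:20 PM.
Centrifugation starts at 4:20 PM − 26 min = 3:54 PM.
Centrifugation starts at 3:54 PM and the digestion step starts at 4:20 PM, so centrifugation is first.

centrifugation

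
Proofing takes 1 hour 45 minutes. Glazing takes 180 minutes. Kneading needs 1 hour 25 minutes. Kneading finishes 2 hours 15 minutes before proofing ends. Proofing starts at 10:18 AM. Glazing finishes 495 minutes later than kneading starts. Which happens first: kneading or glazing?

kneading

Proofing ends at 10:18 AM + 105 min = 12:03 PM.
Kneading ends at 12:03 PM − 135 min = 9:48 AM.
Kneading starts at 9:48 AM − 85 min = 8:23 AM.
Glazing ends at 8:23 AM + 495 min = 4:38 PM.
Glazing starts at 4:38 PM − 180 min = 1:38 PM.
Kneading starts at 8:23 AM and glazing starts at 1:38 PM, so kneading is first.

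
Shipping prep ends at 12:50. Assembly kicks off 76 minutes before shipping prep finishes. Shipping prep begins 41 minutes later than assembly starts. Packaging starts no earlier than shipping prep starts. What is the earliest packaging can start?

Assembly starts at 12:50 − 76 min = 11:34.
Shipping prep starts at 11:34 + 41 min = 12:15.
Packaging is bounded by shipping prep, so the earliest it can start is 12:15.

12:15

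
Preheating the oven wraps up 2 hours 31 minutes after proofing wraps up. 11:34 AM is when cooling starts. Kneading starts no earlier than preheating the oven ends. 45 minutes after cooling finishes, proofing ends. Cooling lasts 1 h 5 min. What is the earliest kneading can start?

3:55 PM

Cooling ends at 11:34 AM + 65 min = 12:39 PM.
Proofing ends at 12:39 PM + 45 min = 1:24 PM.
Preheating the oven ends at 1:24 PM + 151 min = 3:55 PM.
Kneading is bounded by preheating the oven, so the earliest it can start is 3:55 PM.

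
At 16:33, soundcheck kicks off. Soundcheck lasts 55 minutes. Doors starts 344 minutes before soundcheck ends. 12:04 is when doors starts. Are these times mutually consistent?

Soundcheck ends at 16:33 + 55 min = 17:28.
Doors starts at 17:28 − 344 min = 11:44.
But doors is also said to start at 12:04 — a 20-minute conflict.

No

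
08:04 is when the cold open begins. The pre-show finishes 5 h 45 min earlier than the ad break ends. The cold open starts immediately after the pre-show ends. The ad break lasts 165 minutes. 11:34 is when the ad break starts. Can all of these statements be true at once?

No

The ad break ends at 11:34 + 165 min = 14:19.
The pre-show ends at 14:19 − 345 min = 08:34.
So the cold open starts at 08:34.
But the cold open is also said to start at 08:04 — a 30-minute conflict.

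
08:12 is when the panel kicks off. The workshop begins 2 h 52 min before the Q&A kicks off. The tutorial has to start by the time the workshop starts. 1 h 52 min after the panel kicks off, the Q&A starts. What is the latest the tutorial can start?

07:12

The Q&A starts at 08:12 + 112 min = 10:04.
The workshop starts at 10:04 − 172 min = 07:12.
The tutorial is bounded by the workshop, so the latest it can start is 07:12.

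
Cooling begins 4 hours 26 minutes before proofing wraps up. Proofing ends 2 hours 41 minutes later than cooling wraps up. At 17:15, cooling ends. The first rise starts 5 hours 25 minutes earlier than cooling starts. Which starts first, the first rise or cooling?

the first rise

Proofing ends at 17:15 + 161 min = 19:56.
Cooling starts at 19:56 − 266 min = 15:30.
The first rise starts at 15:30 − 325 min = 10:05.
The first rise starts at 10:05 and cooling starts at 15:30, so the first rise is first.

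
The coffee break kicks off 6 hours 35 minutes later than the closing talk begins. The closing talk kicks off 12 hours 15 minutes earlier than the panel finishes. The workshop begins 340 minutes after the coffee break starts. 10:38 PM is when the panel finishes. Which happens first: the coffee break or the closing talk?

the closing talk

The closing talk starts at 10:38 PM − 735 min = 10:23 AM.
The coffee break starts at 10:23 AM + 395 min = 4:58 PM.
The coffee break starts at 4:58 PM and the closing talk starts at 10:23 AM, so the closing talk is first.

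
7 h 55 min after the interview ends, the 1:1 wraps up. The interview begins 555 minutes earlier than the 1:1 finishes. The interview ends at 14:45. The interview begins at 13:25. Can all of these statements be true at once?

The 1:1 ends at 14:45 + 475 min = 22:40.
The interview starts at 22:40 − 555 min = 13:25.
That matches the stated 13:25, so the schedule is consistent.

Yes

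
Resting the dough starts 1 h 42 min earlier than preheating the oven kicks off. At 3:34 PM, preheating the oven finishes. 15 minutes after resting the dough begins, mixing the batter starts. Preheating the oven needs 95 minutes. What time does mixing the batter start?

12:32 PM

Preheating the oven starts at 3:34 PM − 95 min = 1:59 PM.
Resting the dough starts at 1:59 PM − 102 min = 12:17 PM.
Mixing the batter starts at 12:17 PM + 15 min = 12:32 PM.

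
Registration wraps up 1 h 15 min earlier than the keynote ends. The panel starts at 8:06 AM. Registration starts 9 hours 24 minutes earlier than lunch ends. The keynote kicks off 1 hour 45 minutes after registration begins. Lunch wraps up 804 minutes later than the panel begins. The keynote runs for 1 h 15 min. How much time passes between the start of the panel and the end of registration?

5 h 45 min

Lunch ends at 8:06 AM + 804 min = 9:30 PM.
Registration starts at 9:30 PM − 564 min = 12:06 PM.
The keynote starts at 12:06 PM + 105 min = 1:51 PM.
The keynote ends at 1:51 PM + 75 min = 3:06 PM.
Registration ends at 3:06 PM − 75 min = 1:51 PM.
From 8:06 AM to 1:51 PM is 5 h 45 min.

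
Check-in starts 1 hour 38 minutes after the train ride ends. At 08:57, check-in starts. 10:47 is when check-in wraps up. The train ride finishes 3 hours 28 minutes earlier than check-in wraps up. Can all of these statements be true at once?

The train ride ends at 10:47 − 208 min = 07:19.
Check-in starts at 07:19 + 98 min = 08:57.
That matches the stated 08:57, so the schedule is consistent.

Yes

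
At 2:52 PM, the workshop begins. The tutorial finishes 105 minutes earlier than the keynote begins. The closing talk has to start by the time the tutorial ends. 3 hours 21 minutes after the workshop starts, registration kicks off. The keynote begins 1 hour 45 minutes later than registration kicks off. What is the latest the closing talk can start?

Registration starts at 2:52 PM + 201 min = 6:13 PM.
The keynote starts at 6:13 PM + 105 min = 7:58 PM.
The tutorial ends at 7:58 PM − 105 min = 6:13 PM.
The closing talk is bounded by the tutorial, so the latest it can start is 6:13 PM.

6:13 PM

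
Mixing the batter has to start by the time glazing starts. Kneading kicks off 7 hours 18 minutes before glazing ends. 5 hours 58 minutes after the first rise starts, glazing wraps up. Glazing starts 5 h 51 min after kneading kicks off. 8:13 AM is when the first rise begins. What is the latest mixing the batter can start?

12:44 PM

Glazing ends at 8:13 AM + 358 min = 2:11 PM.
Kneading starts at 2:11 PM − 438 min = 6:53 AM.
Glazing starts at 6:53 AM + 351 min = 12:44 PM.
Mixing the batter is bounded by glazing, so the latest it can start is 12:44 PM.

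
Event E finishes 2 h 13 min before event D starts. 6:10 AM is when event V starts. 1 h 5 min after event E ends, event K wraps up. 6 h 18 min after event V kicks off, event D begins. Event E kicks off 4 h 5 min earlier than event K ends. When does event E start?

Event D starts at 6:10 AM + 378 min = 12:28 PM.
Event E ends at 12:28 PM − 133 min = 10:15 AM.
Event K ends at 10:15 AM + 65 min = 11:20 AM.
Event E starts at 11:20 AM − 245 min = 7:15 AM.

7:15 AM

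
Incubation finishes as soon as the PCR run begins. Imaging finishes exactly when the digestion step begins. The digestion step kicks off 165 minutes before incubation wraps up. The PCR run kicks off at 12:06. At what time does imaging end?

Incubation ends at 12:06.
The digestion step starts at 12:06 − 165 min = 09:21.
So imaging ends at 09:21.

09:21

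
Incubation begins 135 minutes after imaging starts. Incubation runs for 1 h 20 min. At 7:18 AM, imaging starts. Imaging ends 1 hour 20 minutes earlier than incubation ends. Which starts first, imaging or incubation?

Incubation starts at 7:18 AM + 135 min = 9:33 AM.
Imaging starts at 7:18 AM and incubation starts at 9:33 AM, so imaging is first.

imaging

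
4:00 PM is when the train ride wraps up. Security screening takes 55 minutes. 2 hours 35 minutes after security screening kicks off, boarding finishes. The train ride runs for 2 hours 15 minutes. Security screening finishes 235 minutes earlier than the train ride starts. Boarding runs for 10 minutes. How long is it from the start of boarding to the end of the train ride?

The train ride starts at 4:00 PM − 135 min = 1:45 PM.
Security screening ends at 1:45 PM − 235 min = 9:50 AM.
Security screening starts at 9:50 AM − 55 min = 8:55 AM.
Boarding ends at 8:55 AM + 155 min = 11:30 AM.
Boarding starts at 11:30 AM − 10 min = 11:20 AM.
From 11:20 AM to 4:00 PM is 280 minutes.

280 minutes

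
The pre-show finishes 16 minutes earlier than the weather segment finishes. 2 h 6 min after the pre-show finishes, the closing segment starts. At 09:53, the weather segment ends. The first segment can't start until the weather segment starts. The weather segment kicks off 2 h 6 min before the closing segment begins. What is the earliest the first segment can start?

09:37

The pre-show ends at 09:53 − 16 min = 09:37.
The closing segment starts at 09:37 + 126 min = 11:43.
The weather segment starts at 11:43 − 126 min = 09:37.
The first segment is bounded by the weather segment, so the earliest it can start is 09:37.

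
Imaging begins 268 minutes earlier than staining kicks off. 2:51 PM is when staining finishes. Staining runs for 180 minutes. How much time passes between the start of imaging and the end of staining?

448 minutes

Staining starts at 2:51 PM − 180 min = 11:51 AM.
Imaging starts at 11:51 AM − 268 min = 7:23 AM.
From 7:23 AM to 2:51 PM is 448 minutes.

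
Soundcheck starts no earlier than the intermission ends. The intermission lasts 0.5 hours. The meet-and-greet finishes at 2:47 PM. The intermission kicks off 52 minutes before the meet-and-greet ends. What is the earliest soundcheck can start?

2:25 PM

The intermission starts at 2:47 PM − 52 min = 1:55 PM.
The intermission ends at 1:55 PM + 30 min = 2:25 PM.
Soundcheck is bounded by the intermission, so the earliest it can start is 2:25 PM.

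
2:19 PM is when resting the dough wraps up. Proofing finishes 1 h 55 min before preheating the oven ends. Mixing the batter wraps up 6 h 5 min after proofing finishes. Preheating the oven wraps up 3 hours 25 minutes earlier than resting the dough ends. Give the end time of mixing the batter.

Preheating the oven ends at 2:19 PM − 205 min = 10:54 AM.
Proofing ends at 10:54 AM − 115 min = 8:59 AM.
Mixing the batter ends at 8:59 AM + 365 min = 3:04 PM.

3:04 PM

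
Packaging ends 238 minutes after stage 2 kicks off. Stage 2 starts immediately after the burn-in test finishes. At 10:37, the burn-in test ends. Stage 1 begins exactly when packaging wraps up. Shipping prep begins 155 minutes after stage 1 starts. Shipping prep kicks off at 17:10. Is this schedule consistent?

Yes

Stage 2 starts at 10:37.
Packaging ends at 10:37 + 238 min = 14:35.
So stage 1 starts at 14:35.
Shipping prep starts at 14:35 + 155 min = 17:10.
That matches the stated 17:10, so the schedule is consistent.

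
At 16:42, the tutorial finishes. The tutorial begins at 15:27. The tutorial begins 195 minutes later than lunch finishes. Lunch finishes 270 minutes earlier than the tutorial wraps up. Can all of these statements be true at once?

Yes

Lunch ends at 16:42 − 270 min = 12:12.
The tutorial starts at 12:12 + 195 min = 15:27.
That matches the stated 15:27, so the schedule is consistent.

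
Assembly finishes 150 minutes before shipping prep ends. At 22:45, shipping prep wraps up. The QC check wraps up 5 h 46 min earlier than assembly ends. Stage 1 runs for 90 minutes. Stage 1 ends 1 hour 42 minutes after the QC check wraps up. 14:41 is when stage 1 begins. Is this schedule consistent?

Assembly ends at 22:45 − 150 min = 20:15.
The QC check ends at 20:15 − 346 min = 14:29.
Stage 1 ends at 14:29 + 102 min = 16:11.
Stage 1 starts at 16:11 − 90 min = 14:41.
That matches the stated 14:41, so the schedule is consistent.

Yes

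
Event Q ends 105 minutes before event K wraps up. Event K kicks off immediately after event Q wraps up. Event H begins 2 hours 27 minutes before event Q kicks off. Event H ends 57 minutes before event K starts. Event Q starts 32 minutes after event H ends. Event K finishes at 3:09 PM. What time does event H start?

Event Q ends at 3:09 PM − 105 min = 1:24 PM.
So event K starts at 1:24 PM.
Event H ends at 1:24 PM − 57 min = 12:27 PM.
Event Q starts at 12:27 PM + 32 min = 12:59 PM.
Event H starts at 12:59 PM − 147 min = 10:32 AM.

10:32 AM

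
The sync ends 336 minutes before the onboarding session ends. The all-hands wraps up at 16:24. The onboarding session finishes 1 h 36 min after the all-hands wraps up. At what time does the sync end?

The onboarding session ends at 16:24 + 96 min = 18:00.
The sync ends at 18:00 − 336 min = 12:24.

12:24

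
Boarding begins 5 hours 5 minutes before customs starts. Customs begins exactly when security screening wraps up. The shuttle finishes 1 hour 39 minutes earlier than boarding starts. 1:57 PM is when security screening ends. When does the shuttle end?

Customs starts at 1:57 PM.
Boarding starts at 1:57 PM − 305 min = 8:52 AM.
The shuttle ends at 8:52 AM − 99 min = 7:13 AM.

7:13 AM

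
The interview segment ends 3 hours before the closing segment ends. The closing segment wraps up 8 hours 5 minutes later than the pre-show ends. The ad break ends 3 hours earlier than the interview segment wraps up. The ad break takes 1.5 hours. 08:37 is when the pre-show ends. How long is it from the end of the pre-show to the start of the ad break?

The closing segment ends at 08:37 + 485 min = 16:42.
The interview segment ends at 16:42 − 180 min = 13:42.
The ad break ends at 13:42 − 180 min = 10:42.
The ad break starts at 10:42 − 90 min = 09:12.
From 08:37 to 09:12 is 35 minutes.

35 minutes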